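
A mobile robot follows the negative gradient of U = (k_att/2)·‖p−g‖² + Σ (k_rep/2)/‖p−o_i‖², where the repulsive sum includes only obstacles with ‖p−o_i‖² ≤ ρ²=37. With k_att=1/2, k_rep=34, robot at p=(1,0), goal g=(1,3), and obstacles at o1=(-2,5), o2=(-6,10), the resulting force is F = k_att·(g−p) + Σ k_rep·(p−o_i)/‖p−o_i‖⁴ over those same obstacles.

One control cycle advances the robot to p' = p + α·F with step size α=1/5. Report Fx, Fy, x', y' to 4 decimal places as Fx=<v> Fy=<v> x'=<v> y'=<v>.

F_att = 1/2·(g−p) = 1/2·(0,3) = (0.0000,1.5000)
o1: d²=34 ≤ ρ²=37; F_rep = 34·(3,-5)/34² = (0.0882,-0.1471)
o2: d²=149 > ρ²=37 → inactive
F = F_att + ΣF_rep = (0.0882,1.3529)
p' = p + 1/5·F = (1.0176,0.2706)

Fx=0.0882 Fy=1.3529 x'=1.0176 y'=0.2706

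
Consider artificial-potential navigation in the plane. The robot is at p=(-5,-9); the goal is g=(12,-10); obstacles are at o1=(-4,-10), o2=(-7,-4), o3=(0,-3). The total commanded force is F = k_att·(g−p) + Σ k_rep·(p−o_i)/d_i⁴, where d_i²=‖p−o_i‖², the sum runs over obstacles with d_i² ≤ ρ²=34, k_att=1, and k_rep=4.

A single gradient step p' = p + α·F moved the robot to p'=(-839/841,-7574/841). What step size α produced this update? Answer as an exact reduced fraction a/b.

F_att = 1·(g−p) = 1·(17,-1) = (17.0000,-1.0000)
o1: d²=2 ≤ ρ²=34; F_rep = 4·(-1,1)/2² = (-1.0000,1.0000)
o2: d²=29 ≤ ρ²=34; F_rep = 4·(2,-5)/29² = (0.0095,-0.0238)
o3: d²=61 > ρ²=34 → inactive
F = F_att + ΣF_rep = (16.0095,-0.0238)
Δp = p'−p = (4.0024,-0.0059); α = Δx/Fx = (3366/841) / (13464/841) = 1/4
check: Δy/Fy = (-5/841) / (-20/841) = 1/4 ✓

α = 1/4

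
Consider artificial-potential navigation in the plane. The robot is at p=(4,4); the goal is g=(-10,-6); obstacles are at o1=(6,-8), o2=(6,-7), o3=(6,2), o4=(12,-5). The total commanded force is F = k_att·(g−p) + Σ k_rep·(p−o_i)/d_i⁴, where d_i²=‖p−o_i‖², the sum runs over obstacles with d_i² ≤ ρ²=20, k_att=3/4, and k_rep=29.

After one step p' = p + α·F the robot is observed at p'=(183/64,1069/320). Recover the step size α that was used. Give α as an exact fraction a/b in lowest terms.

α = 1/10

F_att = 3/4·(g−p) = 3/4·(-14,-10) = (-10.5000,-7.5000)
o1: d²=148 > ρ²=20 → inactive
o2: d²=125 > ρ²=20 → inactive
o3: d²=8 ≤ ρ²=20; F_rep = 29·(-2,2)/8² = (-0.9062,0.9062)
o4: d²=145 > ρ²=20 → inactive
F = F_att + ΣF_rep = (-11.4062,-6.5938)
Δp = p'−p = (-1.1406,-0.6594); α = Δx/Fx = (-73/64) / (-365/32) = 1/10
check: Δy/Fy = (-211/320) / (-211/32) = 1/10 ✓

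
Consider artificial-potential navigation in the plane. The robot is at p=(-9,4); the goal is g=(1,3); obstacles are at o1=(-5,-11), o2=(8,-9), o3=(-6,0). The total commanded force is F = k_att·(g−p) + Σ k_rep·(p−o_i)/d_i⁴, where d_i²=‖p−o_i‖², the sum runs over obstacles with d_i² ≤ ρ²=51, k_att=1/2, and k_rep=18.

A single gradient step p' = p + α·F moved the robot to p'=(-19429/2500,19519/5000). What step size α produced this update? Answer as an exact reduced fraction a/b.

α = 1/4

F_att = 1/2·(g−p) = 1/2·(10,-1) = (5.0000,-0.5000)
o1: d²=241 > ρ²=51 → inactive
o2: d²=458 > ρ²=51 → inactive
o3: d²=25 ≤ ρ²=51; F_rep = 18·(-3,4)/25² = (-0.0864,0.1152)
F = F_att + ΣF_rep = (4.9136,-0.3848)
Δp = p'−p = (1.2284,-0.0962); α = Δx/Fx = (3071/2500) / (3071/625) = 1/4
check: Δy/Fy = (-481/5000) / (-481/1250) = 1/4 ✓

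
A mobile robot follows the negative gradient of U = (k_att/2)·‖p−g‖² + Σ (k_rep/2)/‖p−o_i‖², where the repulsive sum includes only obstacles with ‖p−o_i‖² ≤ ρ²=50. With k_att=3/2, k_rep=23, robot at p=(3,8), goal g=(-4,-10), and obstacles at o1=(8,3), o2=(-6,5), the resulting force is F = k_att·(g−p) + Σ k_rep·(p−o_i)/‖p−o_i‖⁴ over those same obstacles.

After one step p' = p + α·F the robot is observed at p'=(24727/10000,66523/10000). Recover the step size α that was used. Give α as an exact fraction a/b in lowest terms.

α = 1/20

F_att = 3/2·(g−p) = 3/2·(-7,-18) = (-10.5000,-27.0000)
o1: d²=50 ≤ ρ²=50; F_rep = 23·(-5,5)/50² = (-0.0460,0.0460)
o2: d²=90 > ρ²=50 → inactive
F = F_att + ΣF_rep = (-10.5460,-26.9540)
Δp = p'−p = (-0.5273,-1.3477); α = Δx/Fx = (-5273/10000) / (-5273/500) = 1/20
check: Δy/Fy = (-13477/10000) / (-13477/500) = 1/20 ✓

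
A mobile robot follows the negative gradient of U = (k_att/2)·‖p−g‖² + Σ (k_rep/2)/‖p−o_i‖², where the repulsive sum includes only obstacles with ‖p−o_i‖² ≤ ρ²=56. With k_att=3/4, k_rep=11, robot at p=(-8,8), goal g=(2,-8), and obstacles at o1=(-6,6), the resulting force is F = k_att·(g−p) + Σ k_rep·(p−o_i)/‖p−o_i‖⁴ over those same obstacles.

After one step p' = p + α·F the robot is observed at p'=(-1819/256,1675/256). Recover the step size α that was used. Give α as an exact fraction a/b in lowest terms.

F_att = 3/4·(g−p) = 3/4·(10,-16) = (7.5000,-12.0000)
o1: d²=8 ≤ ρ²=56; F_rep = 11·(-2,2)/8² = (-0.3438,0.3438)
F = F_att + ΣF_rep = (7.1562,-11.6562)
Δp = p'−p = (0.8945,-1.4570); α = Δx/Fx = (229/256) / (229/32) = 1/8
check: Δy/Fy = (-373/256) / (-373/32) = 1/8 ✓

α = 1/8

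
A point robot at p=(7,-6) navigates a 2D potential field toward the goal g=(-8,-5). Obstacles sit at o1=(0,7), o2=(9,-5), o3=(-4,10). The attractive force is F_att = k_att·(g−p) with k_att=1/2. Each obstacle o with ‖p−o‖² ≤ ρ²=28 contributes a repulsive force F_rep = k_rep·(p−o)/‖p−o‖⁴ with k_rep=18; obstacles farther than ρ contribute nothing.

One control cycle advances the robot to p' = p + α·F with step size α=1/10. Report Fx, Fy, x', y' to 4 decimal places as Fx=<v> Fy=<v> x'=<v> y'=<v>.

F_att = 1/2·(g−p) = 1/2·(-15,1) = (-7.5000,0.5000)
o1: d²=218 > ρ²=28 → inactive
o2: d²=5 ≤ ρ²=28; F_rep = 18·(-2,-1)/5² = (-1.4400,-0.7200)
o3: d²=377 > ρ²=28 → inactive
F = F_att + ΣF_rep = (-8.9400,-0.2200)
p' = p + 1/10·F = (6.1060,-6.0220)

Fx=-8.9400 Fy=-0.2200 x'=6.1060 y'=-6.0220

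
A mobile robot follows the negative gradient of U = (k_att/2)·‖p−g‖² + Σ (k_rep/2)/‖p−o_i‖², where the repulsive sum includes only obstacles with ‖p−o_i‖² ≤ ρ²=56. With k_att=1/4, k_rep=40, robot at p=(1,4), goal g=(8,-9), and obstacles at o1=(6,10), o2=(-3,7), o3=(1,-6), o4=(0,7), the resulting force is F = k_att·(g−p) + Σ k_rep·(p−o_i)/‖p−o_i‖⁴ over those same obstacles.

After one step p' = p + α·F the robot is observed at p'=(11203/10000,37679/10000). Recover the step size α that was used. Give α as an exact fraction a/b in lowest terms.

F_att = 1/4·(g−p) = 1/4·(7,-13) = (1.7500,-3.2500)
o1: d²=61 > ρ²=56 → inactive
o2: d²=25 ≤ ρ²=56; F_rep = 40·(4,-3)/25² = (0.2560,-0.1920)
o3: d²=100 > ρ²=56 → inactive
o4: d²=10 ≤ ρ²=56; F_rep = 40·(1,-3)/10² = (0.4000,-1.2000)
F = F_att + ΣF_rep = (2.4060,-4.6420)
Δp = p'−p = (0.1203,-0.2321); α = Δx/Fx = (1203/10000) / (1203/500) = 1/20
check: Δy/Fy = (-2321/10000) / (-2321/500) = 1/20 ✓

α = 1/20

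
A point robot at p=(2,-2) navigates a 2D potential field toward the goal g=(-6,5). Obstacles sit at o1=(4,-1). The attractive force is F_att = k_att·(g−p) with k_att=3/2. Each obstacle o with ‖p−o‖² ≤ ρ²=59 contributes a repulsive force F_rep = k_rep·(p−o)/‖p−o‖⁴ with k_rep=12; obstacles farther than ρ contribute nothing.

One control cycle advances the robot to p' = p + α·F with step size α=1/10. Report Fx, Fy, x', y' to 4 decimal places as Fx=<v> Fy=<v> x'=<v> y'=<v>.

Fx=-12.9600 Fy=10.0200 x'=0.7040 y'=-0.9980

F_att = 3/2·(g−p) = 3/2·(-8,7) = (-12.0000,10.5000)
o1: d²=5 ≤ ρ²=59; F_rep = 12·(-2,-1)/5² = (-0.9600,-0.4800)
F = F_att + ΣF_rep = (-12.9600,10.0200)
p' = p + 1/10·F = (0.7040,-0.9980)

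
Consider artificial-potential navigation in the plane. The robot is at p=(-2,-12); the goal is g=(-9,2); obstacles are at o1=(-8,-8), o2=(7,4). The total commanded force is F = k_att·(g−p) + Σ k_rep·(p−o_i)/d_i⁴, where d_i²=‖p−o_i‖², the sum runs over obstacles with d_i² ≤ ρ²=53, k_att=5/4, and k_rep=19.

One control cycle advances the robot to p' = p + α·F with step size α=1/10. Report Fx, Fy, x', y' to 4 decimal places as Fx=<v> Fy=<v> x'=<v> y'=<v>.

F_att = 5/4·(g−p) = 5/4·(-7,14) = (-8.7500,17.5000)
o1: d²=52 ≤ ρ²=53; F_rep = 19·(6,-4)/52² = (0.0422,-0.0281)
o2: d²=337 > ρ²=53 → inactive
F = F_att + ΣF_rep = (-8.7078,17.4719)
p' = p + 1/10·F = (-2.8708,-10.2528)

Fx=-8.7078 Fy=17.4719 x'=-2.8708 y'=-10.2528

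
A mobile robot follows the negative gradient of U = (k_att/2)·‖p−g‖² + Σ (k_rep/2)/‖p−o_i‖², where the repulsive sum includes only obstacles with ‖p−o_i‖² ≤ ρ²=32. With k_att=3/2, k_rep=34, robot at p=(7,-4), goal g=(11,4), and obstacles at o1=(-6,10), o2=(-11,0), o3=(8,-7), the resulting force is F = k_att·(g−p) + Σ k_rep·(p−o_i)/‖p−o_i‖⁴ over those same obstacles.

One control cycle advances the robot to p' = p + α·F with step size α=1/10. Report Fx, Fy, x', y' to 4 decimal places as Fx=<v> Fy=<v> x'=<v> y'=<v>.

Fx=5.6600 Fy=13.0200 x'=7.5660 y'=-2.6980

F_att = 3/2·(g−p) = 3/2·(4,8) = (6.0000,12.0000)
o1: d²=365 > ρ²=32 → inactive
o2: d²=340 > ρ²=32 → inactive
o3: d²=10 ≤ ρ²=32; F_rep = 34·(-1,3)/10² = (-0.3400,1.0200)
F = F_att + ΣF_rep = (5.6600,13.0200)
p' = p + 1/10·F = (7.5660,-2.6980)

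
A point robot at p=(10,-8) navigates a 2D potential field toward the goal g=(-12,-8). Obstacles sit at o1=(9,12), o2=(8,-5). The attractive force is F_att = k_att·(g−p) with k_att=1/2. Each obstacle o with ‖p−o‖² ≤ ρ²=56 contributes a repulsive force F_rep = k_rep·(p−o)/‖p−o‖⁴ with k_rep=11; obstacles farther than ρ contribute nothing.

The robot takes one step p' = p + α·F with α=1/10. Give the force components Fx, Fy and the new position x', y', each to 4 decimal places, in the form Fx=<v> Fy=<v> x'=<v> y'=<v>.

Fx=-10.8698 Fy=-0.1953 x'=8.9130 y'=-8.0195

F_att = 1/2·(g−p) = 1/2·(-22,0) = (-11.0000,0.0000)
o1: d²=401 > ρ²=56 → inactive
o2: d²=13 ≤ ρ²=56; F_rep = 11·(2,-3)/13² = (0.1302,-0.1953)
F = F_att + ΣF_rep = (-10.8698,-0.1953)
p' = p + 1/10·F = (8.9130,-8.0195)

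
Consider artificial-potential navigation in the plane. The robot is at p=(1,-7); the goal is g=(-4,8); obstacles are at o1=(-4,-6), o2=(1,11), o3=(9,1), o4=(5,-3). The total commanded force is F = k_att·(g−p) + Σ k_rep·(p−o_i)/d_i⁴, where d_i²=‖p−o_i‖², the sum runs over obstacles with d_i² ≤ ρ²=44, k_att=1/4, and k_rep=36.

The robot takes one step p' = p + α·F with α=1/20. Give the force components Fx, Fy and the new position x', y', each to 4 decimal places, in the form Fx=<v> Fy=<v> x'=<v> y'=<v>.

Fx=-1.1244 Fy=3.5561 x'=0.9438 y'=-6.8222

F_att = 1/4·(g−p) = 1/4·(-5,15) = (-1.2500,3.7500)
o1: d²=26 ≤ ρ²=44; F_rep = 36·(5,-1)/26² = (0.2663,-0.0533)
o2: d²=324 > ρ²=44 → inactive
o3: d²=128 > ρ²=44 → inactive
o4: d²=32 ≤ ρ²=44; F_rep = 36·(-4,-4)/32² = (-0.1406,-0.1406)
F = F_att + ΣF_rep = (-1.1244,3.5561)
p' = p + 1/20·F = (0.9438,-6.8222)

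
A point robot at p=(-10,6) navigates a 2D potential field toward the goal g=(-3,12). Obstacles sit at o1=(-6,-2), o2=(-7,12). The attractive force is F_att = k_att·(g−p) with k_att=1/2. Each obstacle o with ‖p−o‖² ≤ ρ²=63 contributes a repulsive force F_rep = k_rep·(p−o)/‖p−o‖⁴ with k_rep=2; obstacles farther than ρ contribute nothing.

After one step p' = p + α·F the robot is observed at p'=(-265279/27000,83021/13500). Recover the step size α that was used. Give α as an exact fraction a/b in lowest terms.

F_att = 1/2·(g−p) = 1/2·(7,6) = (3.5000,3.0000)
o1: d²=80 > ρ²=63 → inactive
o2: d²=45 ≤ ρ²=63; F_rep = 2·(-3,-6)/45² = (-0.0030,-0.0059)
F = F_att + ΣF_rep = (3.4970,2.9941)
Δp = p'−p = (0.1749,0.1497); α = Δx/Fx = (4721/27000) / (4721/1350) = 1/20
check: Δy/Fy = (2021/13500) / (2021/675) = 1/20 ✓

α = 1/20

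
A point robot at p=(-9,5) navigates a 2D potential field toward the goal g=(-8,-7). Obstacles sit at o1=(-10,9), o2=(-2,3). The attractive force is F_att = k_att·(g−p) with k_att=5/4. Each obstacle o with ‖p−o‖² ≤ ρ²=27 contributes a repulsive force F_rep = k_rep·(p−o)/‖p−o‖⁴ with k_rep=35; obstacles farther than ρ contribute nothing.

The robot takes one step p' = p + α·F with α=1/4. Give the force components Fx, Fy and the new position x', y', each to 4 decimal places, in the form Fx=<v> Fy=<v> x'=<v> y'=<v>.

F_att = 5/4·(g−p) = 5/4·(1,-12) = (1.2500,-15.0000)
o1: d²=17 ≤ ρ²=27; F_rep = 35·(1,-4)/17² = (0.1211,-0.4844)
o2: d²=53 > ρ²=27 → inactive
F = F_att + ΣF_rep = (1.3711,-15.4844)
p' = p + 1/4·F = (-8.6572,1.1289)

Fx=1.3711 Fy=-15.4844 x'=-8.6572 y'=1.1289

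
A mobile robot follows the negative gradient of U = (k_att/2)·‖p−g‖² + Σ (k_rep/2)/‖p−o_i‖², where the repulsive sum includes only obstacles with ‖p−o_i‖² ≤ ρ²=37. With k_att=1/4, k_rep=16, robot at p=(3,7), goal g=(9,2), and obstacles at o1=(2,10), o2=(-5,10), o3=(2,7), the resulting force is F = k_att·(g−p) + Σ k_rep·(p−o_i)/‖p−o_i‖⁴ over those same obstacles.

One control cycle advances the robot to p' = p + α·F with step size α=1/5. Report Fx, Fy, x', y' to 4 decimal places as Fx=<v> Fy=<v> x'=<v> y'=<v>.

Fx=17.6600 Fy=-1.7300 x'=6.5320 y'=6.6540

F_att = 1/4·(g−p) = 1/4·(6,-5) = (1.5000,-1.2500)
o1: d²=10 ≤ ρ²=37; F_rep = 16·(1,-3)/10² = (0.1600,-0.4800)
o2: d²=73 > ρ²=37 → inactive
o3: d²=1 ≤ ρ²=37; F_rep = 16·(1,0)/1² = (16.0000,0.0000)
F = F_att + ΣF_rep = (17.6600,-1.7300)
p' = p + 1/5·F = (6.5320,6.6540)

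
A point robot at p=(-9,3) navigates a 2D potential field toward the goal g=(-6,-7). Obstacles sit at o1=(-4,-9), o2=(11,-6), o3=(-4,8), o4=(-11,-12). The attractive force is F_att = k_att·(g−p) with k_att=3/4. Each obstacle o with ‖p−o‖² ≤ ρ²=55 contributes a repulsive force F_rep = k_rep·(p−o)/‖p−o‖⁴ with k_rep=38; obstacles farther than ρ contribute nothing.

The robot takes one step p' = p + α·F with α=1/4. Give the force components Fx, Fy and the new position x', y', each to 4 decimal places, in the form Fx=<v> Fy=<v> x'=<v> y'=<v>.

F_att = 3/4·(g−p) = 3/4·(3,-10) = (2.2500,-7.5000)
o1: d²=169 > ρ²=55 → inactive
o2: d²=481 > ρ²=55 → inactive
o3: d²=50 ≤ ρ²=55; F_rep = 38·(-5,-5)/50² = (-0.0760,-0.0760)
o4: d²=229 > ρ²=55 → inactive
F = F_att + ΣF_rep = (2.1740,-7.5760)
p' = p + 1/4·F = (-8.4565,1.1060)

Fx=2.1740 Fy=-7.5760 x'=-8.4565 y'=1.1060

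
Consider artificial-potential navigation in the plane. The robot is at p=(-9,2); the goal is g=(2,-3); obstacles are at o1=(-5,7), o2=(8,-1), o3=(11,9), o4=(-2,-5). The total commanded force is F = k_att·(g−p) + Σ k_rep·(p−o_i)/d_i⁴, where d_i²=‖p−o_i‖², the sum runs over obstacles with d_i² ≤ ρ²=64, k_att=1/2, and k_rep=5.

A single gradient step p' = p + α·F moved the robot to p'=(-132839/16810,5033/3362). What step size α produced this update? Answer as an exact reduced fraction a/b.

α = 1/5

F_att = 1/2·(g−p) = 1/2·(11,-5) = (5.5000,-2.5000)
o1: d²=41 ≤ ρ²=64; F_rep = 5·(-4,-5)/41² = (-0.0119,-0.0149)
o2: d²=298 > ρ²=64 → inactive
o3: d²=449 > ρ²=64 → inactive
o4: d²=98 > ρ²=64 → inactive
F = F_att + ΣF_rep = (5.4881,-2.5149)
Δp = p'−p = (1.0976,-0.5030); α = Δx/Fx = (18451/16810) / (18451/3362) = 1/5
check: Δy/Fy = (-1691/3362) / (-8455/3362) = 1/5 ✓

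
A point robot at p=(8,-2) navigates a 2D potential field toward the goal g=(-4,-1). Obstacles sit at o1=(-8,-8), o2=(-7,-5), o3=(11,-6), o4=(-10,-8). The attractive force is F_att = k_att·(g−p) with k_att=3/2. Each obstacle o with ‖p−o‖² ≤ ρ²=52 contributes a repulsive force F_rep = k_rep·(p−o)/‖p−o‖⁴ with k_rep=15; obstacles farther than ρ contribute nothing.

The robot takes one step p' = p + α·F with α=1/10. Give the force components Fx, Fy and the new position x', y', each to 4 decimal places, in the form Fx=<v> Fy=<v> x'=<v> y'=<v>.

Fx=-18.0720 Fy=1.5960 x'=6.1928 y'=-1.8404

F_att = 3/2·(g−p) = 3/2·(-12,1) = (-18.0000,1.5000)
o1: d²=292 > ρ²=52 → inactive
o2: d²=234 > ρ²=52 → inactive
o3: d²=25 ≤ ρ²=52; F_rep = 15·(-3,4)/25² = (-0.0720,0.0960)
o4: d²=360 > ρ²=52 → inactive
F = F_att + ΣF_rep = (-18.0720,1.5960)
p' = p + 1/10·F = (6.1928,-1.8404)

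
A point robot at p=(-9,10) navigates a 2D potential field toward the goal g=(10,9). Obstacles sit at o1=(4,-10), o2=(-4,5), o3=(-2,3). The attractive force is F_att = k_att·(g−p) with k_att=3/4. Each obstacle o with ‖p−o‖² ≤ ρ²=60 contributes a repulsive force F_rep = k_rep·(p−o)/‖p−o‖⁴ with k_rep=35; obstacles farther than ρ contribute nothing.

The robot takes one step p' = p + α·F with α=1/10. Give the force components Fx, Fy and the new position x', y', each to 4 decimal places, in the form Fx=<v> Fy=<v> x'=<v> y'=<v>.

Fx=14.1800 Fy=-0.6800 x'=-7.5820 y'=9.9320

F_att = 3/4·(g−p) = 3/4·(19,-1) = (14.2500,-0.7500)
o1: d²=569 > ρ²=60 → inactive
o2: d²=50 ≤ ρ²=60; F_rep = 35·(-5,5)/50² = (-0.0700,0.0700)
o3: d²=98 > ρ²=60 → inactive
F = F_att + ΣF_rep = (14.1800,-0.6800)
p' = p + 1/10·F = (-7.5820,9.9320)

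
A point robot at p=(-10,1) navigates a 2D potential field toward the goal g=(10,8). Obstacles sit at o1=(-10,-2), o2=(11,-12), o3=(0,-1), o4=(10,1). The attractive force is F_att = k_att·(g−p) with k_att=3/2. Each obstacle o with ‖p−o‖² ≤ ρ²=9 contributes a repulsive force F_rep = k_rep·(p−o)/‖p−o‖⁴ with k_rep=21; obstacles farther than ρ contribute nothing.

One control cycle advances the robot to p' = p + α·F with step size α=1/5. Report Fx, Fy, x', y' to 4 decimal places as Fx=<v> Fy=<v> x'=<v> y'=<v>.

F_att = 3/2·(g−p) = 3/2·(20,7) = (30.0000,10.5000)
o1: d²=9 ≤ ρ²=9; F_rep = 21·(0,3)/9² = (0.0000,0.7778)
o2: d²=610 > ρ²=9 → inactive
o3: d²=104 > ρ²=9 → inactive
o4: d²=400 > ρ²=9 → inactive
F = F_att + ΣF_rep = (30.0000,11.2778)
p' = p + 1/5·F = (-4.0000,3.2556)

Fx=30.0000 Fy=11.2778 x'=-4.0000 y'=3.2556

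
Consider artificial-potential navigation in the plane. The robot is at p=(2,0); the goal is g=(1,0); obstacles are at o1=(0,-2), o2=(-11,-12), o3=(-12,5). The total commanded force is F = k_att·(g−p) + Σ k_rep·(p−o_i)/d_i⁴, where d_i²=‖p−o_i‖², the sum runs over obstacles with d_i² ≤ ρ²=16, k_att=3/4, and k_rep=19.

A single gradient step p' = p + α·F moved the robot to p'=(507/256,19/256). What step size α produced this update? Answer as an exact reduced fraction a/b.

α = 1/8

F_att = 3/4·(g−p) = 3/4·(-1,0) = (-0.7500,0.0000)
o1: d²=8 ≤ ρ²=16; F_rep = 19·(2,2)/8² = (0.5938,0.5938)
o2: d²=313 > ρ²=16 → inactive
o3: d²=221 > ρ²=16 → inactive
F = F_att + ΣF_rep = (-0.1562,0.5938)
Δp = p'−p = (-0.0195,0.0742); α = Δx/Fx = (-5/256) / (-5/32) = 1/8
check: Δy/Fy = (19/256) / (19/32) = 1/8 ✓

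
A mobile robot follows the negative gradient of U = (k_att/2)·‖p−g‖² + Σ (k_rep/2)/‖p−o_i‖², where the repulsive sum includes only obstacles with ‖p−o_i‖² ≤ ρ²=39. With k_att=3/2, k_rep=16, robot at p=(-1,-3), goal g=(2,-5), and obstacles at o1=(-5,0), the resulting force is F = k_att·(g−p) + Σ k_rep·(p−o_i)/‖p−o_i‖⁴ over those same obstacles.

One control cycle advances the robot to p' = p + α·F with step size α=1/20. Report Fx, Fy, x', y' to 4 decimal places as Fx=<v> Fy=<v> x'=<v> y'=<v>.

Fx=4.6024 Fy=-3.0768 x'=-0.7699 y'=-3.1538

F_att = 3/2·(g−p) = 3/2·(3,-2) = (4.5000,-3.0000)
o1: d²=25 ≤ ρ²=39; F_rep = 16·(4,-3)/25² = (0.1024,-0.0768)
F = F_att + ΣF_rep = (4.6024,-3.0768)
p' = p + 1/20·F = (-0.7699,-3.1538)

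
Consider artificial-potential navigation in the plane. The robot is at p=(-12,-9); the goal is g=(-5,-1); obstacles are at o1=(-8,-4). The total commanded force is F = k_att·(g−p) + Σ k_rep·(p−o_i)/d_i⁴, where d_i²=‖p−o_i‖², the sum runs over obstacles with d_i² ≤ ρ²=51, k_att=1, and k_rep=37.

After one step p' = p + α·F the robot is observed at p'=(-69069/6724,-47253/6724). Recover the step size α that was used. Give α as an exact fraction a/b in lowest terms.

F_att = 1·(g−p) = 1·(7,8) = (7.0000,8.0000)
o1: d²=41 ≤ ρ²=51; F_rep = 37·(-4,-5)/41² = (-0.0880,-0.1101)
F = F_att + ΣF_rep = (6.9120,7.8899)
Δp = p'−p = (1.7280,1.9725); α = Δx/Fx = (11619/6724) / (11619/1681) = 1/4
check: Δy/Fy = (13263/6724) / (13263/1681) = 1/4 ✓

α = 1/4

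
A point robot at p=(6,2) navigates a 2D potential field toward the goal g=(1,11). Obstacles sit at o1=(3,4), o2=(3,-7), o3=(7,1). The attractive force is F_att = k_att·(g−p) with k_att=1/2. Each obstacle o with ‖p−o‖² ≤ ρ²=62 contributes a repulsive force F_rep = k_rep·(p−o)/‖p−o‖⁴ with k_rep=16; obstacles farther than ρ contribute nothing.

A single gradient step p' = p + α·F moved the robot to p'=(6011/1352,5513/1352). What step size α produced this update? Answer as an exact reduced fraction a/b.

α = 1/4

F_att = 1/2·(g−p) = 1/2·(-5,9) = (-2.5000,4.5000)
o1: d²=13 ≤ ρ²=62; F_rep = 16·(3,-2)/13² = (0.2840,-0.1893)
o2: d²=90 > ρ²=62 → inactive
o3: d²=2 ≤ ρ²=62; F_rep = 16·(-1,1)/2² = (-4.0000,4.0000)
F = F_att + ΣF_rep = (-6.2160,8.3107)
Δp = p'−p = (-1.5540,2.0777); α = Δx/Fx = (-2101/1352) / (-2101/338) = 1/4
check: Δy/Fy = (2809/1352) / (2809/338) = 1/4 ✓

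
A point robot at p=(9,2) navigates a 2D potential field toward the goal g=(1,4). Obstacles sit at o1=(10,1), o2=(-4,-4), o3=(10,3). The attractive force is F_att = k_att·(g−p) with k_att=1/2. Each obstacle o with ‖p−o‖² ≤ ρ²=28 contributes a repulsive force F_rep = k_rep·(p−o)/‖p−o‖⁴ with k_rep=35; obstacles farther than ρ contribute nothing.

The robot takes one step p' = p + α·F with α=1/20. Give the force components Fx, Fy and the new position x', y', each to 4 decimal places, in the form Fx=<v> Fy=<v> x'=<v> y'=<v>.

F_att = 1/2·(g−p) = 1/2·(-8,2) = (-4.0000,1.0000)
o1: d²=2 ≤ ρ²=28; F_rep = 35·(-1,1)/2² = (-8.7500,8.7500)
o2: d²=205 > ρ²=28 → inactive
o3: d²=2 ≤ ρ²=28; F_rep = 35·(-1,-1)/2² = (-8.7500,-8.7500)
F = F_att + ΣF_rep = (-21.5000,1.0000)
p' = p + 1/20·F = (7.9250,2.0500)

Fx=-21.5000 Fy=1.0000 x'=7.9250 y'=2.0500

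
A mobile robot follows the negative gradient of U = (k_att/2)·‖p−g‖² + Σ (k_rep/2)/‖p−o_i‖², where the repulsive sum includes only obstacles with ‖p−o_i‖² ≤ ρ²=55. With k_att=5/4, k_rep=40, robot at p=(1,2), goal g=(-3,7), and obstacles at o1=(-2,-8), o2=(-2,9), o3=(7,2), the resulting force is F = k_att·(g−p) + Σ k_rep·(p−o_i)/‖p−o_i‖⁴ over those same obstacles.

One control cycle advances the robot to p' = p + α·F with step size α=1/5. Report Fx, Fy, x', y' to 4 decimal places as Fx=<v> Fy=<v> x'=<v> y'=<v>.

Fx=-5.1852 Fy=6.2500 x'=-0.0370 y'=3.2500

F_att = 5/4·(g−p) = 5/4·(-4,5) = (-5.0000,6.2500)
o1: d²=109 > ρ²=55 → inactive
o2: d²=58 > ρ²=55 → inactive
o3: d²=36 ≤ ρ²=55; F_rep = 40·(-6,0)/36² = (-0.1852,0.0000)
F = F_att + ΣF_rep = (-5.1852,6.2500)
p' = p + 1/5·F = (-0.0370,3.2500)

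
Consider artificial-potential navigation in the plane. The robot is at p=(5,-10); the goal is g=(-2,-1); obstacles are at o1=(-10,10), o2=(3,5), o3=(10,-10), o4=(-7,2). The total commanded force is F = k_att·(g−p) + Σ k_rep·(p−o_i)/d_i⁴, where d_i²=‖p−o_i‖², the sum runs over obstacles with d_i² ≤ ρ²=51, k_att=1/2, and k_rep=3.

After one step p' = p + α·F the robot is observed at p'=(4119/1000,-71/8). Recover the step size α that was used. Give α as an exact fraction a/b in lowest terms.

α = 1/4

F_att = 1/2·(g−p) = 1/2·(-7,9) = (-3.5000,4.5000)
o1: d²=625 > ρ²=51 → inactive
o2: d²=229 > ρ²=51 → inactive
o3: d²=25 ≤ ρ²=51; F_rep = 3·(-5,0)/25² = (-0.0240,0.0000)
o4: d²=288 > ρ²=51 → inactive
F = F_att + ΣF_rep = (-3.5240,4.5000)
Δp = p'−p = (-0.8810,1.1250); α = Δx/Fx = (-881/1000) / (-881/250) = 1/4
check: Δy/Fy = (9/8) / (9/2) = 1/4 ✓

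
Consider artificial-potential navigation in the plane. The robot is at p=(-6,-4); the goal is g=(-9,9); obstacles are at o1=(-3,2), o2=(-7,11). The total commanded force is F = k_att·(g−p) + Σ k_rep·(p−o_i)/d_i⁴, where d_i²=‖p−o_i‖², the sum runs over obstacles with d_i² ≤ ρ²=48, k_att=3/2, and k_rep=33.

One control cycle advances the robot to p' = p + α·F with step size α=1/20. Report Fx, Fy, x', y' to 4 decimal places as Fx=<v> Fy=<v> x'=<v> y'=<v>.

Fx=-4.5489 Fy=19.4022 x'=-6.2274 y'=-3.0299

F_att = 3/2·(g−p) = 3/2·(-3,13) = (-4.5000,19.5000)
o1: d²=45 ≤ ρ²=48; F_rep = 33·(-3,-6)/45² = (-0.0489,-0.0978)
o2: d²=226 > ρ²=48 → inactive
F = F_att + ΣF_rep = (-4.5489,19.4022)
p' = p + 1/20·F = (-6.2274,-3.0299)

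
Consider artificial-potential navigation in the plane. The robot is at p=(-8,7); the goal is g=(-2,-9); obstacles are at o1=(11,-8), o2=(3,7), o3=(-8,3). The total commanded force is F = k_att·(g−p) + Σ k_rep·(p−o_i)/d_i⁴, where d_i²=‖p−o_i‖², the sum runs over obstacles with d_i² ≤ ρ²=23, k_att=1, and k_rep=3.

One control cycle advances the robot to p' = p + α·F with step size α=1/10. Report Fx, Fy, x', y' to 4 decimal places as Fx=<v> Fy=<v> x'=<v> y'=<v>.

F_att = 1·(g−p) = 1·(6,-16) = (6.0000,-16.0000)
o1: d²=586 > ρ²=23 → inactive
o2: d²=121 > ρ²=23 → inactive
o3: d²=16 ≤ ρ²=23; F_rep = 3·(0,4)/16² = (0.0000,0.0469)
F = F_att + ΣF_rep = (6.0000,-15.9531)
p' = p + 1/10·F = (-7.4000,5.4047)

Fx=6.0000 Fy=-15.9531 x'=-7.4000 y'=5.4047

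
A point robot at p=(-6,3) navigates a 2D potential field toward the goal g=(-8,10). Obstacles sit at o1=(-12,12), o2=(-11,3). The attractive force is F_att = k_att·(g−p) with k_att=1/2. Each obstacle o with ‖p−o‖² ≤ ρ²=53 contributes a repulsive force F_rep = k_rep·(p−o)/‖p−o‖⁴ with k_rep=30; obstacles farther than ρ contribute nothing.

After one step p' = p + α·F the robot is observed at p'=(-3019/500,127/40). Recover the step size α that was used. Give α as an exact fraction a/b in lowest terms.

F_att = 1/2·(g−p) = 1/2·(-2,7) = (-1.0000,3.5000)
o1: d²=117 > ρ²=53 → inactive
o2: d²=25 ≤ ρ²=53; F_rep = 30·(5,0)/25² = (0.2400,0.0000)
F = F_att + ΣF_rep = (-0.7600,3.5000)
Δp = p'−p = (-0.0380,0.1750); α = Δx/Fx = (-19/500) / (-19/25) = 1/20
check: Δy/Fy = (7/40) / (7/2) = 1/20 ✓

α = 1/20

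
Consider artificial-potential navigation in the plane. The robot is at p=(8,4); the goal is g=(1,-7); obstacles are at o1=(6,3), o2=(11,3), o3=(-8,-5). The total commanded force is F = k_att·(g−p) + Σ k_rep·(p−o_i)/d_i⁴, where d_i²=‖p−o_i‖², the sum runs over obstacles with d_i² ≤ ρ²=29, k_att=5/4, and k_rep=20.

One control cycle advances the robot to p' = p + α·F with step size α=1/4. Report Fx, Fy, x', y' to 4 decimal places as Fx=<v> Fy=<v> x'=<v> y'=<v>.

F_att = 5/4·(g−p) = 5/4·(-7,-11) = (-8.7500,-13.7500)
o1: d²=5 ≤ ρ²=29; F_rep = 20·(2,1)/5² = (1.6000,0.8000)
o2: d²=10 ≤ ρ²=29; F_rep = 20·(-3,1)/10² = (-0.6000,0.2000)
o3: d²=337 > ρ²=29 → inactive
F = F_att + ΣF_rep = (-7.7500,-12.7500)
p' = p + 1/4·F = (6.0625,0.8125)

Fx=-7.7500 Fy=-12.7500 x'=6.0625 y'=0.8125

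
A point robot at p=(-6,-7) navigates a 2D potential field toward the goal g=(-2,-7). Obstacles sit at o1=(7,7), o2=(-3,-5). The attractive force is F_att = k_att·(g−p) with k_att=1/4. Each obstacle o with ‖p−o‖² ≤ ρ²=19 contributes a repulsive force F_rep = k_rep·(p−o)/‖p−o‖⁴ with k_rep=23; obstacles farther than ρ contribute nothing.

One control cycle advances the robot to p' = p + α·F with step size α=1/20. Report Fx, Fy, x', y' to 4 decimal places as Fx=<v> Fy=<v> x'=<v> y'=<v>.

Fx=0.5917 Fy=-0.2722 x'=-5.9704 y'=-7.0136

F_att = 1/4·(g−p) = 1/4·(4,0) = (1.0000,0.0000)
o1: d²=365 > ρ²=19 → inactive
o2: d²=13 ≤ ρ²=19; F_rep = 23·(-3,-2)/13² = (-0.4083,-0.2722)
F = F_att + ΣF_rep = (0.5917,-0.2722)
p' = p + 1/20·F = (-5.9704,-7.0136)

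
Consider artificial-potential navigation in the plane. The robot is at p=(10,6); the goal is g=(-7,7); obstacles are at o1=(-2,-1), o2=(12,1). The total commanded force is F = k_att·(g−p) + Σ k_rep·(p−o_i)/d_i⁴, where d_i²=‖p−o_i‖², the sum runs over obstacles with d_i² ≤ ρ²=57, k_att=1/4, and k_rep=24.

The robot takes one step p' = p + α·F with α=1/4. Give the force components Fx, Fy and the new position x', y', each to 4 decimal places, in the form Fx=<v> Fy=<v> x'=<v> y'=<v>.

Fx=-4.3071 Fy=0.3927 x'=8.9232 y'=6.0982

F_att = 1/4·(g−p) = 1/4·(-17,1) = (-4.2500,0.2500)
o1: d²=193 > ρ²=57 → inactive
o2: d²=29 ≤ ρ²=57; F_rep = 24·(-2,5)/29² = (-0.0571,0.1427)
F = F_att + ΣF_rep = (-4.3071,0.3927)
p' = p + 1/4·F = (8.9232,6.0982)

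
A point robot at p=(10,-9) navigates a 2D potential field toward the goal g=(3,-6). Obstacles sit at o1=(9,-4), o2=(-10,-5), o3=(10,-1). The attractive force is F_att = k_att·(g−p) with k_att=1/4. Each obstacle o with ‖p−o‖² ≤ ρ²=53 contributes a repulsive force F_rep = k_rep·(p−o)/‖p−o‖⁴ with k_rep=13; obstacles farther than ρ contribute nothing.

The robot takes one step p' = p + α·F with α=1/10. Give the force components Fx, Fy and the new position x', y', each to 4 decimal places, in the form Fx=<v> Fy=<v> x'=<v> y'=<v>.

F_att = 1/4·(g−p) = 1/4·(-7,3) = (-1.7500,0.7500)
o1: d²=26 ≤ ρ²=53; F_rep = 13·(1,-5)/26² = (0.0192,-0.0962)
o2: d²=416 > ρ²=53 → inactive
o3: d²=64 > ρ²=53 → inactive
F = F_att + ΣF_rep = (-1.7308,0.6538)
p' = p + 1/10·F = (9.8269,-8.9346)

Fx=-1.7308 Fy=0.6538 x'=9.8269 y'=-8.9346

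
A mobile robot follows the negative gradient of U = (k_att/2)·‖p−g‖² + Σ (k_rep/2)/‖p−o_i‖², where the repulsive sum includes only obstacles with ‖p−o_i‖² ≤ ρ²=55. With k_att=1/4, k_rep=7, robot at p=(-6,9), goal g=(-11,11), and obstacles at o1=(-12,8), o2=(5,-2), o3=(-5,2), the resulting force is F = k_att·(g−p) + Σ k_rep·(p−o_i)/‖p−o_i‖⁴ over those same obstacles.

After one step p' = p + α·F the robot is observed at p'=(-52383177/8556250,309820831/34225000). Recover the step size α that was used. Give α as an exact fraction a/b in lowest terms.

F_att = 1/4·(g−p) = 1/4·(-5,2) = (-1.2500,0.5000)
o1: d²=37 ≤ ρ²=55; F_rep = 7·(6,1)/37² = (0.0307,0.0051)
o2: d²=242 > ρ²=55 → inactive
o3: d²=50 ≤ ρ²=55; F_rep = 7·(-1,7)/50² = (-0.0028,0.0196)
F = F_att + ΣF_rep = (-1.2221,0.5247)
Δp = p'−p = (-0.1222,0.0525); α = Δx/Fx = (-1045677/8556250) / (-1045677/855625) = 1/10
check: Δy/Fy = (1795831/34225000) / (1795831/3422500) = 1/10 ✓

α = 1/10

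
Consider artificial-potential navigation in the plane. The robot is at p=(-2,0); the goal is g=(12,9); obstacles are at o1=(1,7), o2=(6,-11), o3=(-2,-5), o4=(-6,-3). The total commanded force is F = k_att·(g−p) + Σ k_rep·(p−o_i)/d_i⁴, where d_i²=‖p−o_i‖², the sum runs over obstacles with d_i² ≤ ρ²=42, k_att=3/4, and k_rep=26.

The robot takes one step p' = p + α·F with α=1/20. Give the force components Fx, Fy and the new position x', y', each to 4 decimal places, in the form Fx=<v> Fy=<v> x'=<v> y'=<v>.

Fx=10.6664 Fy=7.0828 x'=-1.4667 y'=0.3541

F_att = 3/4·(g−p) = 3/4·(14,9) = (10.5000,6.7500)
o1: d²=58 > ρ²=42 → inactive
o2: d²=185 > ρ²=42 → inactive
o3: d²=25 ≤ ρ²=42; F_rep = 26·(0,5)/25² = (0.0000,0.2080)
o4: d²=25 ≤ ρ²=42; F_rep = 26·(4,3)/25² = (0.1664,0.1248)
F = F_att + ΣF_rep = (10.6664,7.0828)
p' = p + 1/20·F = (-1.4667,0.3541)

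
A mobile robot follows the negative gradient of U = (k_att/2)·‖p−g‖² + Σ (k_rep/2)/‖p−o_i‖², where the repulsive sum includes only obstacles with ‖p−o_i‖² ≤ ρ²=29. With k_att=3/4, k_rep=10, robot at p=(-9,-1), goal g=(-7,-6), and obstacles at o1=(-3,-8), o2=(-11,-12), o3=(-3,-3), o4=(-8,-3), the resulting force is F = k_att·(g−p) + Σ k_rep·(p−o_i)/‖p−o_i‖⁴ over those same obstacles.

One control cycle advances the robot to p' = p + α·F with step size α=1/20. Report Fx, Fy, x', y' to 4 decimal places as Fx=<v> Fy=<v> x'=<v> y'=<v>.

F_att = 3/4·(g−p) = 3/4·(2,-5) = (1.5000,-3.7500)
o1: d²=85 > ρ²=29 → inactive
o2: d²=125 > ρ²=29 → inactive
o3: d²=40 > ρ²=29 → inactive
o4: d²=5 ≤ ρ²=29; F_rep = 10·(-1,2)/5² = (-0.4000,0.8000)
F = F_att + ΣF_rep = (1.1000,-2.9500)
p' = p + 1/20·F = (-8.9450,-1.1475)

Fx=1.1000 Fy=-2.9500 x'=-8.9450 y'=-1.1475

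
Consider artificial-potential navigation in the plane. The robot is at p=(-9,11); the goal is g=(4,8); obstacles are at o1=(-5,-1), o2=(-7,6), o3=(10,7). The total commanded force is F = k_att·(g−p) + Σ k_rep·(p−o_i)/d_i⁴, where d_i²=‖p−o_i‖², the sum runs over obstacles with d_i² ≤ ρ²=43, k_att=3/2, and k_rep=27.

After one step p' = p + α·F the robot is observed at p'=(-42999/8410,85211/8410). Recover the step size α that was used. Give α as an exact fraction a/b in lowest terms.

F_att = 3/2·(g−p) = 3/2·(13,-3) = (19.5000,-4.5000)
o1: d²=160 > ρ²=43 → inactive
o2: d²=29 ≤ ρ²=43; F_rep = 27·(-2,5)/29² = (-0.0642,0.1605)
o3: d²=377 > ρ²=43 → inactive
F = F_att + ΣF_rep = (19.4358,-4.3395)
Δp = p'−p = (3.8872,-0.8679); α = Δx/Fx = (32691/8410) / (32691/1682) = 1/5
check: Δy/Fy = (-7299/8410) / (-7299/1682) = 1/5 ✓

α = 1/5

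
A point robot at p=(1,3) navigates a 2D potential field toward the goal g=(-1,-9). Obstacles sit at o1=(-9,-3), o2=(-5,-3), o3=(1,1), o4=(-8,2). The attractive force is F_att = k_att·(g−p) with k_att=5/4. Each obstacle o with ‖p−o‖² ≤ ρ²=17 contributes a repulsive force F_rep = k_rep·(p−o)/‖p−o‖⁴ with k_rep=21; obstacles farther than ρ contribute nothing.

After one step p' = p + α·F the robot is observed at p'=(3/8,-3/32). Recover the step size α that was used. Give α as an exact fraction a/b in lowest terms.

α = 1/4

F_att = 5/4·(g−p) = 5/4·(-2,-12) = (-2.5000,-15.0000)
o1: d²=136 > ρ²=17 → inactive
o2: d²=72 > ρ²=17 → inactive
o3: d²=4 ≤ ρ²=17; F_rep = 21·(0,2)/4² = (0.0000,2.6250)
o4: d²=82 > ρ²=17 → inactive
F = F_att + ΣF_rep = (-2.5000,-12.3750)
Δp = p'−p = (-0.6250,-3.0938); α = Δx/Fx = (-5/8) / (-5/2) = 1/4
check: Δy/Fy = (-99/32) / (-99/8) = 1/4 ✓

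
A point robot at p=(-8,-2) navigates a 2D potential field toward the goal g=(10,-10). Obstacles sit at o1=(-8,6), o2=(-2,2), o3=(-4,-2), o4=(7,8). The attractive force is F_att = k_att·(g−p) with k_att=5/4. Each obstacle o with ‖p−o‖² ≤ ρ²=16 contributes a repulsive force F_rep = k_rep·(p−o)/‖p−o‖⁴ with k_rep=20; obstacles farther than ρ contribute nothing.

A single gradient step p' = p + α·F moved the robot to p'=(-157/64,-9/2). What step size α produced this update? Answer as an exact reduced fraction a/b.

α = 1/4

F_att = 5/4·(g−p) = 5/4·(18,-8) = (22.5000,-10.0000)
o1: d²=64 > ρ²=16 → inactive
o2: d²=52 > ρ²=16 → inactive
o3: d²=16 ≤ ρ²=16; F_rep = 20·(-4,0)/16² = (-0.3125,0.0000)
o4: d²=325 > ρ²=16 → inactive
F = F_att + ΣF_rep = (22.1875,-10.0000)
Δp = p'−p = (5.5469,-2.5000); α = Δx/Fx = (355/64) / (355/16) = 1/4
check: Δy/Fy = (-5/2) / (-10) = 1/4 ✓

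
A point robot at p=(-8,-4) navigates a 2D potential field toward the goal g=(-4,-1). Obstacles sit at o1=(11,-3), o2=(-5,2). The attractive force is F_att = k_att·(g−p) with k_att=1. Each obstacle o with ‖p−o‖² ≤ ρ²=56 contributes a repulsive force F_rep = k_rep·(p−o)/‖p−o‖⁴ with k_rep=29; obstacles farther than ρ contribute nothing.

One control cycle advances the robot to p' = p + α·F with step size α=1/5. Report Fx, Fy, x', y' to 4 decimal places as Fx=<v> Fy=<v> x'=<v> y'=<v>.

F_att = 1·(g−p) = 1·(4,3) = (4.0000,3.0000)
o1: d²=362 > ρ²=56 → inactive
o2: d²=45 ≤ ρ²=56; F_rep = 29·(-3,-6)/45² = (-0.0430,-0.0859)
F = F_att + ΣF_rep = (3.9570,2.9141)
p' = p + 1/5·F = (-7.2086,-3.4172)

Fx=3.9570 Fy=2.9141 x'=-7.2086 y'=-3.4172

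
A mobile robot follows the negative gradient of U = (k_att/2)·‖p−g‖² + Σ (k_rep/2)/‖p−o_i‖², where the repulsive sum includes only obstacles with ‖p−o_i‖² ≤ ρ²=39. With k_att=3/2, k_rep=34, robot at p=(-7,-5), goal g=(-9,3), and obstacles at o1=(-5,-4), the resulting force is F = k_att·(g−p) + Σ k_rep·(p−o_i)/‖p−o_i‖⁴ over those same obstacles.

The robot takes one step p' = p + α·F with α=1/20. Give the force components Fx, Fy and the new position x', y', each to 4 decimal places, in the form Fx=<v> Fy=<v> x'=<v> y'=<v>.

Fx=-5.7200 Fy=10.6400 x'=-7.2860 y'=-4.4680

F_att = 3/2·(g−p) = 3/2·(-2,8) = (-3.0000,12.0000)
o1: d²=5 ≤ ρ²=39; F_rep = 34·(-2,-1)/5² = (-2.7200,-1.3600)
F = F_att + ΣF_rep = (-5.7200,10.6400)
p' = p + 1/20·F = (-7.2860,-4.4680)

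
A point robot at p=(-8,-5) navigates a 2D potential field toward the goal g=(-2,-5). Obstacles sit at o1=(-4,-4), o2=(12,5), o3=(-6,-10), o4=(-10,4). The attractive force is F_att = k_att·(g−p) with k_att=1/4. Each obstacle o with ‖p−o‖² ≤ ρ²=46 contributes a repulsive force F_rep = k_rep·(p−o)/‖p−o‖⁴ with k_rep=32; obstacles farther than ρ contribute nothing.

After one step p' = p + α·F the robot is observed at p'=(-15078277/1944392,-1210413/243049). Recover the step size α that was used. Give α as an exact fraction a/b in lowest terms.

α = 1/4

F_att = 1/4·(g−p) = 1/4·(6,0) = (1.5000,0.0000)
o1: d²=17 ≤ ρ²=46; F_rep = 32·(-4,-1)/17² = (-0.4429,-0.1107)
o2: d²=500 > ρ²=46 → inactive
o3: d²=29 ≤ ρ²=46; F_rep = 32·(-2,5)/29² = (-0.0761,0.1902)
o4: d²=85 > ρ²=46 → inactive
F = F_att + ΣF_rep = (0.9810,0.0795)
Δp = p'−p = (0.2452,0.0199); α = Δx/Fx = (476859/1944392) / (476859/486098) = 1/4
check: Δy/Fy = (4832/243049) / (19328/243049) = 1/4 ✓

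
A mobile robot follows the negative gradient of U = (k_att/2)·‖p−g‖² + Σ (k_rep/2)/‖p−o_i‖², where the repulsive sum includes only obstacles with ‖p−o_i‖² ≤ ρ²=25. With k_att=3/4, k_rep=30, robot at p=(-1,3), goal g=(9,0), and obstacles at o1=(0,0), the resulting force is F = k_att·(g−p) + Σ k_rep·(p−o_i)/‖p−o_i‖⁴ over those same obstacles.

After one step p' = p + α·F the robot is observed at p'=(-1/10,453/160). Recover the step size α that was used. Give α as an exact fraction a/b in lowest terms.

α = 1/8

F_att = 3/4·(g−p) = 3/4·(10,-3) = (7.5000,-2.2500)
o1: d²=10 ≤ ρ²=25; F_rep = 30·(-1,3)/10² = (-0.3000,0.9000)
F = F_att + ΣF_rep = (7.2000,-1.3500)
Δp = p'−p = (0.9000,-0.1688); α = Δx/Fx = (9/10) / (36/5) = 1/8
check: Δy/Fy = (-27/160) / (-27/20) = 1/8 ✓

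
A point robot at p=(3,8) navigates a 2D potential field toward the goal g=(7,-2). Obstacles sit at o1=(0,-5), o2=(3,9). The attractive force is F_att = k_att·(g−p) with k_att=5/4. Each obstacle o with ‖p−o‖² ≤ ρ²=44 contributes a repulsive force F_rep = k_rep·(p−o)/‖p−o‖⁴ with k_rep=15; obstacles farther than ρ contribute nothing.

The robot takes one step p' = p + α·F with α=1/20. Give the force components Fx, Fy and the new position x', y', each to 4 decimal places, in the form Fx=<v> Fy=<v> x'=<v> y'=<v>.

Fx=5.0000 Fy=-27.5000 x'=3.2500 y'=6.6250

F_att = 5/4·(g−p) = 5/4·(4,-10) = (5.0000,-12.5000)
o1: d²=178 > ρ²=44 → inactive
o2: d²=1 ≤ ρ²=44; F_rep = 15·(0,-1)/1² = (0.0000,-15.0000)
F = F_att + ΣF_rep = (5.0000,-27.5000)
p' = p + 1/20·F = (3.2500,6.6250)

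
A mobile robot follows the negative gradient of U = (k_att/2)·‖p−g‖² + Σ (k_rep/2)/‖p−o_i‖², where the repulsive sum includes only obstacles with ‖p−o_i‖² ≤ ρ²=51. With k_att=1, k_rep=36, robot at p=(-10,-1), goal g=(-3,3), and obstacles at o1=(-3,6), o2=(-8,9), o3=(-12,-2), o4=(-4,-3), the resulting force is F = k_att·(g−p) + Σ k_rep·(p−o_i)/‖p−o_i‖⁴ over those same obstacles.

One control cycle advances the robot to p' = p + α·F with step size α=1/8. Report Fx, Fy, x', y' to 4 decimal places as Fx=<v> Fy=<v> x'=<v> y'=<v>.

Fx=9.7450 Fy=5.4850 x'=-8.7819 y'=-0.3144

F_att = 1·(g−p) = 1·(7,4) = (7.0000,4.0000)
o1: d²=98 > ρ²=51 → inactive
o2: d²=104 > ρ²=51 → inactive
o3: d²=5 ≤ ρ²=51; F_rep = 36·(2,1)/5² = (2.8800,1.4400)
o4: d²=40 ≤ ρ²=51; F_rep = 36·(-6,2)/40² = (-0.1350,0.0450)
F = F_att + ΣF_rep = (9.7450,5.4850)
p' = p + 1/8·F = (-8.7819,-0.3144)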